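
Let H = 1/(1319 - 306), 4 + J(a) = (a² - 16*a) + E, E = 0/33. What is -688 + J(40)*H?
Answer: -695988/1013 ≈ -687.06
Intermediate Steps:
E = 0 (E = 0*(1/33) = 0)
J(a) = -4 + a² - 16*a (J(a) = -4 + ((a² - 16*a) + 0) = -4 + (a² - 16*a) = -4 + a² - 16*a)
H = 1/1013 ≈ 0.00098717
-688 + J(40)*H = -688 + (-4 + 40² - 16*40)*(1/1013) = -688 + (-4 + 1600 - 640)*(1/1013) = -688 + 956*(1/1013) = -688 + 956/1013 = -695988/1013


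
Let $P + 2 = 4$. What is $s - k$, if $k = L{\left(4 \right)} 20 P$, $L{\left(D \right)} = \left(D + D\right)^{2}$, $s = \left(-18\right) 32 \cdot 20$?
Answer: $-14080$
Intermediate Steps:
$P = 2$ ($P = -2 + 4 = 2$)
$s = -11520$ ($s = \left(-576\right) 20 = -11520$)
$L{\left(D \right)} = 4 D^{2}$ ($L{\left(D \right)} = \left(2 D\right)^{2} = 4 D^{2}$)
$k = 2560$ ($k = 4 \cdot 4^{2} \cdot 20 \cdot 2 = 4 \cdot 16 \cdot 20 \cdot 2 = 64 \cdot 20 \cdot 2 = 1280 \cdot 2 = 2560$)
$s - k = -11520 - 2560 = -14080$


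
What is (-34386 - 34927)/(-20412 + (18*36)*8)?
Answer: 69313/15228 ≈ 4.5517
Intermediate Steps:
(-34386 - 34927)/(-20412 + (18*36)*8) = -69313/(-20412 + 648*8) = -69313/(-20412 + 5184) = -69313/(-15228) = -69313*(-1/15228) = 69313/15228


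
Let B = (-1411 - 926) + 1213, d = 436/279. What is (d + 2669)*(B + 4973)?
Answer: 955946621/93 ≈ 1.0279e+7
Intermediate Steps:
d = 436/279 (d = 436*(1/279) = 436/279 ≈ 1.5627)
B = -1124 (B = -2337 + 1213 = -1124)
(d + 2669)*(B + 4973) = (436/279 + 2669)*(-1124 + 4973) = (745087/279)*3849 = 955946621/93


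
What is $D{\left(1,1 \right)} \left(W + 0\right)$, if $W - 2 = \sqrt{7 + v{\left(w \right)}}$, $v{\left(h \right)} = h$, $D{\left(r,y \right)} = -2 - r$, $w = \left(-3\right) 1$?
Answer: $-12$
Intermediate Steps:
$w = -3$
$W = 4$ ($W = 2 + \sqrt{7 - 3} = 2 + \sqrt{4} = 2 + 2 = 4$)
$D{\left(1,1 \right)} \left(W + 0\right) = \left(-2 - 1\right) \left(4 + 0\right) = \left(-2 - 1\right) 4 = \left(-3\right) 4 = -12$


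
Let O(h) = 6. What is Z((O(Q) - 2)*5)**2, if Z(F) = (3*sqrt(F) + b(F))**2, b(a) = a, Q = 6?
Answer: 624400 + 278400*sqrt(5) ≈ 1.2469e+6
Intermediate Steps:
Z(F) = (F + 3*sqrt(F))**2 (Z(F) = (3*sqrt(F) + F)**2 = (F + 3*sqrt(F))**2)
Z((O(Q) - 2)*5)**2 = (((6 - 2)*5 + 3*sqrt((6 - 2)*5))**2)**2 = ((4*5 + 3*sqrt(4*5))**2)**2 = ((20 + 3*sqrt(20))**2)**2 = ((20 + 3*(2*sqrt(5)))**2)**2 = ((20 + 6*sqrt(5))**2)**2 = (20 + 6*sqrt(5))**4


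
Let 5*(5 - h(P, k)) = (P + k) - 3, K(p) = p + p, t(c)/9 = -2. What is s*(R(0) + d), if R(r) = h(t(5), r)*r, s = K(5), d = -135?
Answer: -1350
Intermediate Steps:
t(c) = -18 (t(c) = 9*(-2) = -18)
K(p) = 2*p
s = 10 (s = 2*5 = 10)
h(P, k) = 28/5 - P/5 - k/5 (h(P, k) = 5 - ((P + k) - 3)/5 = 5 - (-3 + P + k)/5 = 5 + (⅗ - P/5 - k/5) = 28/5 - P/5 - k/5)
R(r) = r*(46/5 - r/5) (R(r) = (28/5 - ⅕*(-18) - r/5)*r = (28/5 + 18/5 - r/5)*r = (46/5 - r/5)*r = r*(46/5 - r/5))
s*(R(0) + d) = 10*((⅕)*0*(46 - 1*0) - 135) = 10*((⅕)*0*(46 + 0) - 135) = 10*((⅕)*0*46 - 135) = 10*(0 - 135) = 10*(-135) = -1350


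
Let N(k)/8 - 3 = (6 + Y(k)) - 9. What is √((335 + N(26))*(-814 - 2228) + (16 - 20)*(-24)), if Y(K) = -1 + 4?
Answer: I*√1091982 ≈ 1045.0*I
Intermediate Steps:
Y(K) = 3
N(k) = 24 (N(k) = 24 + 8*((6 + 3) - 9) = 24 + 8*(9 - 9) = 24 + 8*0 = 24 + 0 = 24)
√((335 + N(26))*(-814 - 2228) + (16 - 20)*(-24)) = √((335 + 24)*(-814 - 2228) + (16 - 20)*(-24)) = √(359*(-3042) - 4*(-24)) = √(-1092078 + 96) = √(-1091982) = I*√1091982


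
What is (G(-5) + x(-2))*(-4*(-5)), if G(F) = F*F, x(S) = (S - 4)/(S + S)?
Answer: 530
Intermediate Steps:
x(S) = (-4 + S)/(2*S) (x(S) = (-4 + S)/((2*S)) = (-4 + S)*(1/(2*S)) = (-4 + S)/(2*S))
G(F) = F**2
(G(-5) + x(-2))*(-4*(-5)) = ((-5)**2 + (1/2)*(-4 - 2)/(-2))*(-4*(-5)) = (25 + (1/2)*(-1/2)*(-6))*20 = (25 + 3/2)*20 = (53/2)*20 = 530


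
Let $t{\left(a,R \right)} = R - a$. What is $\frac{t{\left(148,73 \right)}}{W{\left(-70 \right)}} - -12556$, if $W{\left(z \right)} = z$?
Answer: $\frac{175799}{14} \approx 12557.0$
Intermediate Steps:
$\frac{t{\left(148,73 \right)}}{W{\left(-70 \right)}} - -12556 = \frac{73 - 148}{-70} - -12556 = \left(73 - 148\right) \left(- \frac{1}{70}\right) + 12556 = \left(-75\right) \left(- \frac{1}{70}\right) + 12556 = \frac{15}{14} + 12556 = \frac{175799}{14}$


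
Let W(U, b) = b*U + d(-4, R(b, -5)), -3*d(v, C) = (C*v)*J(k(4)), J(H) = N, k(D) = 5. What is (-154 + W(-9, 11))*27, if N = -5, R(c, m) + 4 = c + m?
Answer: -7191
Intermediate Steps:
R(c, m) = -4 + c + m (R(c, m) = -4 + (c + m) = -4 + c + m)
J(H) = -5
d(v, C) = 5*C*v/3 (d(v, C) = -C*v*(-5)/3 = -(-5)*C*v/3 = 5*C*v/3)
W(U, b) = 60 - 20*b/3 + U*b (W(U, b) = b*U + (5/3)*(-4 + b - 5)*(-4) = U*b + (5/3)*(-9 + b)*(-4) = U*b + (60 - 20*b/3) = 60 - 20*b/3 + U*b)
(-154 + W(-9, 11))*27 = (-154 + (60 - 20/3*11 - 9*11))*27 = (-154 + (60 - 220/3 - 99))*27 = (-154 - 337/3)*27 = -799/3*27 = -7191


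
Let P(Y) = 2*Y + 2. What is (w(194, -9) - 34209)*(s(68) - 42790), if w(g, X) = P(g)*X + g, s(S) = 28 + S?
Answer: 1602092350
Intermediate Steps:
P(Y) = 2 + 2*Y
w(g, X) = g + X*(2 + 2*g) (w(g, X) = (2 + 2*g)*X + g = X*(2 + 2*g) + g = g + X*(2 + 2*g))
(w(194, -9) - 34209)*(s(68) - 42790) = ((194 + 2*(-9)*(1 + 194)) - 34209)*((28 + 68) - 42790) = ((194 + 2*(-9)*195) - 34209)*(96 - 42790) = ((194 - 3510) - 34209)*(-42694) = (-3316 - 34209)*(-42694) = -37525*(-42694) = 1602092350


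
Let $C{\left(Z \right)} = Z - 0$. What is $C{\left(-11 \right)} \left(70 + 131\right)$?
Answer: $-2211$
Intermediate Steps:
$C{\left(Z \right)} = Z$ ($C{\left(Z \right)} = Z + 0 = Z$)
$C{\left(-11 \right)} \left(70 + 131\right) = - 11 \left(70 + 131\right) = \left(-11\right) 201 = -2211$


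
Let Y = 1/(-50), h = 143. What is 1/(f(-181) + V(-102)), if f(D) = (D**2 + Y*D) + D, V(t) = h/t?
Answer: 1275/41542328 ≈ 3.0692e-5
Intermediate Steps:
Y = -1/50 ≈ -0.020000
V(t) = 143/t
f(D) = D**2 + 49*D/50 (f(D) = (D**2 - D/50) + D = D**2 + 49*D/50)
1/(f(-181) + V(-102)) = 1/((1/50)*(-181)*(49 + 50*(-181)) + 143/(-102)) = 1/((1/50)*(-181)*(49 - 9050) + 143*(-1/102)) = 1/((1/50)*(-181)*(-9001) - 143/102) = 1/(1629181/50 - 143/102) = 1/(41542328/1275) = 1275/41542328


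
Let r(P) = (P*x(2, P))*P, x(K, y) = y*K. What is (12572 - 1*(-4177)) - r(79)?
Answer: -969329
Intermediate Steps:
x(K, y) = K*y
r(P) = 2*P³ (r(P) = (P*(2*P))*P = (2*P²)*P = 2*P³)
(12572 - 1*(-4177)) - r(79) = (12572 - 1*(-4177)) - 2*79³ = (12572 + 4177) - 2*493039 = 16749 - 1*986078 = 16749 - 986078 = -969329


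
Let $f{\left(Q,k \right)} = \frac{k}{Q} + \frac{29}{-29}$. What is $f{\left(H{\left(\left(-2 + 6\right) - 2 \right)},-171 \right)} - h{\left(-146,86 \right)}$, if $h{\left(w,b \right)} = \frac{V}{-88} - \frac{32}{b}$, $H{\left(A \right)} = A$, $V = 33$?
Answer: $- \frac{29499}{344} \approx -85.753$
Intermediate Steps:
$h{\left(w,b \right)} = - \frac{3}{8} - \frac{32}{b}$ ($h{\left(w,b \right)} = \frac{33}{-88} - \frac{32}{b} = 33 \left(- \frac{1}{88}\right) - \frac{32}{b} = - \frac{3}{8} - \frac{32}{b}$)
$f{\left(Q,k \right)} = -1 + \frac{k}{Q}$ ($f{\left(Q,k \right)} = \frac{k}{Q} + 29 \left(- \frac{1}{29}\right) = \frac{k}{Q} - 1 = -1 + \frac{k}{Q}$)
$f{\left(H{\left(\left(-2 + 6\right) - 2 \right)},-171 \right)} - h{\left(-146,86 \right)} = \frac{-171 - \left(\left(-2 + 6\right) - 2\right)}{\left(-2 + 6\right) - 2} - \left(- \frac{3}{8} - \frac{32}{86}\right) = \frac{-171 - \left(4 - 2\right)}{4 - 2} - \left(- \frac{3}{8} - \frac{16}{43}\right) = \frac{-171 - 2}{2} - \left(- \frac{3}{8} - \frac{16}{43}\right) = \frac{-171 - 2}{2} - - \frac{257}{344} = \frac{1}{2} \left(-173\right) + \frac{257}{344} = - \frac{173}{2} + \frac{257}{344} = - \frac{29499}{344}$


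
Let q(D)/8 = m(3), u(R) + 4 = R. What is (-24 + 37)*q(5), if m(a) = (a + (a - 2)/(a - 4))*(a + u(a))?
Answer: 416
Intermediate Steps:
u(R) = -4 + R
m(a) = (-4 + 2*a)*(a + (-2 + a)/(-4 + a)) (m(a) = (a + (a - 2)/(a - 4))*(a + (-4 + a)) = (a + (-2 + a)/(-4 + a))*(-4 + 2*a) = (-4 + 2*a)*(a + (-2 + a)/(-4 + a)))
q(D) = 32 (q(D) = 8*(2*(4 + 3³ - 5*3² + 4*3)/(-4 + 3)) = 8*(2*(4 + 27 - 5*9 + 12)/(-1)) = 8*(2*(-1)*(4 + 27 - 45 + 12)) = 8*(2*(-1)*(-2)) = 8*4 = 32)
(-24 + 37)*q(5) = (-24 + 37)*32 = 13*32 = 416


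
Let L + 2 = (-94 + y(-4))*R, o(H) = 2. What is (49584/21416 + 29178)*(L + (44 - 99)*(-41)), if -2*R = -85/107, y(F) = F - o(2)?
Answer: 18499439136984/286439 ≈ 6.4584e+7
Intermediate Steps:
y(F) = -2 + F (y(F) = F - 1*2 = F - 2 = -2 + F)
R = 85/214 (R = -(-85)/(2*107) = -½*(-85/107) = 85/214 ≈ 0.39720)
L = -4464/107 (L = -2 + (-94 + (-2 - 4))*(85/214) = -2 + (-94 - 6)*(85/214) = -2 - 100*85/214 = -2 - 4250/107 = -4464/107 ≈ -41.720)
(49584/21416 + 29178)*(L + (44 - 99)*(-41)) = (49584/21416 + 29178)*(-4464/107 + (44 - 99)*(-41)) = (49584*(1/21416) + 29178)*(-4464/107 - 55*(-41)) = (6198/2677 + 29178)*(-4464/107 + 2255) = (78115704/2677)*(236821/107) = 18499439136984/286439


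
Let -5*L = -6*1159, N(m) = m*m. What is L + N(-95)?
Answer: 52079/5 ≈ 10416.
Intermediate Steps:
N(m) = m**2
L = 6954/5 (L = -(-6)*1159/5 = -1/5*(-6954) = 6954/5 ≈ 1390.8)
L + N(-95) = 6954/5 + (-95)**2 = 6954/5 + 9025 = 52079/5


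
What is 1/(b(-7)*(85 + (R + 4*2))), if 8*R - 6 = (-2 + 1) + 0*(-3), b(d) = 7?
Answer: 8/5243 ≈ 0.0015258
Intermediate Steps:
R = 5/8 (R = ¾ + ((-2 + 1) + 0*(-3))/8 = ¾ + (-1 + 0)/8 = ¾ + (⅛)*(-1) = ¾ - ⅛ = 5/8 ≈ 0.62500)
1/(b(-7)*(85 + (R + 4*2))) = 1/(7*(85 + (5/8 + 4*2))) = 1/(7*(85 + (5/8 + 8))) = 1/(7*(85 + 69/8)) = 1/(7*(749/8)) = 1/(5243/8) = 8/5243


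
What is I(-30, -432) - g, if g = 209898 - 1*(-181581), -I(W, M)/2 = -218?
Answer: -391043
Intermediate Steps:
I(W, M) = 436 (I(W, M) = -2*(-218) = 436)
g = 391479 (g = 209898 + 181581 = 391479)
I(-30, -432) - g = 436 - 1*391479 = 436 - 391479 = -391043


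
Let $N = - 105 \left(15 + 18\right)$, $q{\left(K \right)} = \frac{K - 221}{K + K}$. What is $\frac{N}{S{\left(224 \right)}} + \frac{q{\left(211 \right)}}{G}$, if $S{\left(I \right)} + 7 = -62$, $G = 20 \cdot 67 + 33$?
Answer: $\frac{334606850}{6663169} \approx 50.217$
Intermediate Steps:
$q{\left(K \right)} = \frac{-221 + K}{2 K}$
$G = 1373$ ($G = 1340 + 33 = 1373$)
$S{\left(I \right)} = -69$ ($S{\left(I \right)} = -7 - 62 = -69$)
$N = -3465$ ($N = \left(-105\right) 33 = -3465$)
$\frac{N}{S{\left(224 \right)}} + \frac{q{\left(211 \right)}}{G} = - \frac{3465}{-69} + \frac{\frac{1}{2} \cdot \frac{1}{211} \left(-221 + 211\right)}{1373} = \left(-3465\right) \left(- \frac{1}{69}\right) + \frac{1}{2} \cdot \frac{1}{211} \left(-10\right) \frac{1}{1373} = \frac{1155}{23} - \frac{5}{289703} = \frac{334606850}{6663169}$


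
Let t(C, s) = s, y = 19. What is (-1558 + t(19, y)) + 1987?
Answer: 448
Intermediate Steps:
(-1558 + t(19, y)) + 1987 = (-1558 + 19) + 1987 = -1539 + 1987 = 448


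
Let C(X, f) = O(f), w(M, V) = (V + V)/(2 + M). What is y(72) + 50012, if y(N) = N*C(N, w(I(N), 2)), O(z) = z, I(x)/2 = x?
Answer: 3651020/73 ≈ 50014.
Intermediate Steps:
I(x) = 2*x
w(M, V) = 2*V/(2 + M) (w(M, V) = (2*V)/(2 + M) = 2*V/(2 + M))
C(X, f) = f
y(N) = 4*N/(2 + 2*N) (y(N) = N*(2*2/(2 + 2*N)) = N*(4/(2 + 2*N)) = 4*N/(2 + 2*N))
y(72) + 50012 = 2*72/(1 + 72) + 50012 = 2*72/73 + 50012 = 2*72*(1/73) + 50012 = 144/73 + 50012 = 3651020/73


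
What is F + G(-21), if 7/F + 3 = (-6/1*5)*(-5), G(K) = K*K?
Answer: 9262/21 ≈ 441.05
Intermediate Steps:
G(K) = K²
F = 1/21 (F = 7/(-3 + (-6/1*5)*(-5)) = 7/(-3 + (-6*1*5)*(-5)) = 7/(-3 - 6*5*(-5)) = 7/(-3 - 30*(-5)) = 7/(-3 + 150) = 7/147 = 7*(1/147) = 1/21 ≈ 0.047619)
F + G(-21) = 1/21 + (-21)² = 1/21 + 441 = 9262/21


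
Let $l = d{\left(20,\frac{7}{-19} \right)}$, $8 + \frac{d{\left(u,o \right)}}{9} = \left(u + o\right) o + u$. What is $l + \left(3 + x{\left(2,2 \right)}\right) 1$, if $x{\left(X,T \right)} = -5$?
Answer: $\frac{14767}{361} \approx 40.906$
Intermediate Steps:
$d{\left(u,o \right)} = -72 + 9 u + 9 o \left(o + u\right)$ ($d{\left(u,o \right)} = -72 + 9 \left(\left(u + o\right) o + u\right) = -72 + 9 \left(\left(o + u\right) o + u\right) = -72 + 9 \left(o \left(o + u\right) + u\right) = -72 + 9 \left(u + o \left(o + u\right)\right) = -72 + \left(9 u + 9 o \left(o + u\right)\right) = -72 + 9 u + 9 o \left(o + u\right)$)
$l = \frac{15489}{361}$ ($l = -72 + 9 \cdot 20 + 9 \left(\frac{7}{-19}\right)^{2} + 9 \frac{7}{-19} \cdot 20 = -72 + 180 + 9 \left(7 \left(- \frac{1}{19}\right)\right)^{2} + 9 \cdot 7 \left(- \frac{1}{19}\right) 20 = -72 + 180 + 9 \left(- \frac{7}{19}\right)^{2} + 9 \left(- \frac{7}{19}\right) 20 = -72 + 180 + 9 \cdot \frac{49}{361} - \frac{1260}{19} = -72 + 180 + \frac{441}{361} - \frac{1260}{19} = \frac{15489}{361} \approx 42.906$)
$l + \left(3 + x{\left(2,2 \right)}\right) 1 = \frac{15489}{361} + \left(3 - 5\right) 1 = \frac{15489}{361} - 2 = \frac{14767}{361}$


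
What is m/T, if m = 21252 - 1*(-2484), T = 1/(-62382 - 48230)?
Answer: -2625486432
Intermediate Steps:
T = -1/110612 (T = 1/(-110612) = -1/110612 ≈ -9.0406e-6)
m = 23736 (m = 21252 + 2484 = 23736)
m/T = 23736/(-1/110612) = 23736*(-110612) = -2625486432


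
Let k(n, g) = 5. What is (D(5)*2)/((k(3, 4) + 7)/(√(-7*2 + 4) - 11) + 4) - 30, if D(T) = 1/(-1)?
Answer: -2269/74 - 3*I*√10/148 ≈ -30.662 - 0.0641*I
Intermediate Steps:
D(T) = -1
(D(5)*2)/((k(3, 4) + 7)/(√(-7*2 + 4) - 11) + 4) - 30 = (-1*2)/((5 + 7)/(√(-7*2 + 4) - 11) + 4) - 30 = -2/(12/(√(-14 + 4) - 11) + 4) - 30 = -2/(12/(√(-10) - 11) + 4) - 30 = -2/(12/(I*√10 - 11) + 4) - 30 = -2/(12/(-11 + I*√10) + 4) - 30 = -2/(4 + 12/(-11 + I*√10)) - 30 = -30 - 2/(4 + 12/(-11 + I*√10))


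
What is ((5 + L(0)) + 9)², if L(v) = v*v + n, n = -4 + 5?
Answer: 225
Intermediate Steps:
n = 1
L(v) = 1 + v² (L(v) = v*v + 1 = v² + 1 = 1 + v²)
((5 + L(0)) + 9)² = ((5 + (1 + 0²)) + 9)² = ((5 + (1 + 0)) + 9)² = ((5 + 1) + 9)² = (6 + 9)² = 15² = 225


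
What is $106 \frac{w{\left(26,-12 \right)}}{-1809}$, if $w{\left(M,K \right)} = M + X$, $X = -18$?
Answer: $- \frac{848}{1809} \approx -0.46877$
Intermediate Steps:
$w{\left(M,K \right)} = -18 + M$ ($w{\left(M,K \right)} = M - 18 = -18 + M$)
$106 \frac{w{\left(26,-12 \right)}}{-1809} = 106 \frac{-18 + 26}{-1809} = 106 \cdot 8 \left(- \frac{1}{1809}\right) = 106 \left(- \frac{8}{1809}\right) = - \frac{848}{1809}$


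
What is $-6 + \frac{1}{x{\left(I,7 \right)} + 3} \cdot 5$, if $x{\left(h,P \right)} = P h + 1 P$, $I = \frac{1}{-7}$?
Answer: $- \frac{49}{9} \approx -5.4444$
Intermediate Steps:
$I = - \frac{1}{7} \approx -0.14286$
$x{\left(h,P \right)} = P + P h$ ($x{\left(h,P \right)} = P h + P = P + P h$)
$-6 + \frac{1}{x{\left(I,7 \right)} + 3} \cdot 5 = -6 + \frac{1}{7 \left(1 - \frac{1}{7}\right) + 3} \cdot 5 = -6 + \frac{1}{7 \cdot \frac{6}{7} + 3} \cdot 5 = -6 + \frac{1}{6 + 3} \cdot 5 = -6 + \frac{1}{9} \cdot 5 = -6 + \frac{5}{9} = - \frac{49}{9}$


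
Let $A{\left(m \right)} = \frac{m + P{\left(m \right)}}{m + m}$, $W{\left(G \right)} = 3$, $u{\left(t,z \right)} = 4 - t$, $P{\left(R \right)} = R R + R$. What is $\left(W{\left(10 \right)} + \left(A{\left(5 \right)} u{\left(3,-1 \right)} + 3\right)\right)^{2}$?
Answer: $\frac{361}{4} \approx 90.25$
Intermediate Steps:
$P{\left(R \right)} = R + R^{2}$ ($P{\left(R \right)} = R^{2} + R = R + R^{2}$)
$A{\left(m \right)} = \frac{m + m \left(1 + m\right)}{2 m}$ ($A{\left(m \right)} = \frac{m + m \left(1 + m\right)}{m + m} = \frac{m + m \left(1 + m\right)}{2 m}$)
$\left(W{\left(10 \right)} + \left(A{\left(5 \right)} u{\left(3,-1 \right)} + 3\right)\right)^{2} = \left(3 + \left(\left(1 + \frac{1}{2} \cdot 5\right) \left(4 - 3\right) + 3\right)\right)^{2} = \left(3 + \left(\left(1 + \frac{5}{2}\right) \left(4 - 3\right) + 3\right)\right)^{2} = \left(3 + \left(\frac{7}{2} \cdot 1 + 3\right)\right)^{2} = \left(3 + \left(\frac{7}{2} + 3\right)\right)^{2} = \left(3 + \frac{13}{2}\right)^{2} = \left(\frac{19}{2}\right)^{2} = \frac{361}{4}$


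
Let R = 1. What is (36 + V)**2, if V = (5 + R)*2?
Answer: 2304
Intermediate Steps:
V = 12 (V = (5 + 1)*2 = 6*2 = 12)
(36 + V)**2 = (36 + 12)**2 = 48**2 = 2304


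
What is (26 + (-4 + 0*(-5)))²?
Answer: 484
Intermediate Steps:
(26 + (-4 + 0*(-5)))² = (26 + (-4 + 0))² = (26 - 4)² = 22² = 484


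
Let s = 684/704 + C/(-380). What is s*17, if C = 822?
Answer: -338691/16720 ≈ -20.257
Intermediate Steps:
s = -19923/16720 (s = 684/704 + 822/(-380) = 684*(1/704) + 822*(-1/380) = 171/176 - 411/190 = -19923/16720 ≈ -1.1916)
s*17 = -19923/16720*17 = -338691/16720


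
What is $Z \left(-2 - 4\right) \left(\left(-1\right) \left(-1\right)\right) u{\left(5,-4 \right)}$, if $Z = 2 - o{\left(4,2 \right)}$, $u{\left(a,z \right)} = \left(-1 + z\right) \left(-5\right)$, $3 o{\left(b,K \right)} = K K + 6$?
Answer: $200$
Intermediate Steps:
$o{\left(b,K \right)} = 2 + \frac{K^{2}}{3}$ ($o{\left(b,K \right)} = \frac{K K + 6}{3} = \frac{K^{2} + 6}{3} = \frac{6 + K^{2}}{3} = 2 + \frac{K^{2}}{3}$)
$u{\left(a,z \right)} = 5 - 5 z$
$Z = - \frac{4}{3}$ ($Z = 2 - \left(2 + \frac{2^{2}}{3}\right) = 2 - \left(2 + \frac{1}{3} \cdot 4\right) = 2 - \left(2 + \frac{4}{3}\right) = 2 - \frac{10}{3} = - \frac{4}{3} \approx -1.3333$)
$Z \left(-2 - 4\right) \left(\left(-1\right) \left(-1\right)\right) u{\left(5,-4 \right)} = - \frac{4 \left(-2 - 4\right) \left(\left(-1\right) \left(-1\right)\right)}{3} \left(5 - -20\right) = - \frac{4 \left(\left(-6\right) 1\right)}{3} \left(5 + 20\right) = \left(- \frac{4}{3}\right) \left(-6\right) 25 = 8 \cdot 25 = 200$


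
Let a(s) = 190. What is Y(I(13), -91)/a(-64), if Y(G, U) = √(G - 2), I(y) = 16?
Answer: √14/190 ≈ 0.019693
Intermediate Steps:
Y(G, U) = √(-2 + G)
Y(I(13), -91)/a(-64) = √(-2 + 16)/190 = √14*(1/190) = √14/190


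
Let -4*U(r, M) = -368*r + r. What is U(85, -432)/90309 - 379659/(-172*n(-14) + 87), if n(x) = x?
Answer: -137068666999/901283820 ≈ -152.08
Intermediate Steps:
U(r, M) = 367*r/4 (U(r, M) = -(-368*r + r)/4 = -(-367)*r/4 = 367*r/4)
U(85, -432)/90309 - 379659/(-172*n(-14) + 87) = ((367/4)*85)/90309 - 379659/(-172*(-14) + 87) = (31195/4)*(1/90309) - 379659/(2408 + 87) = 31195/361236 - 379659/2495 = -137068666999/901283820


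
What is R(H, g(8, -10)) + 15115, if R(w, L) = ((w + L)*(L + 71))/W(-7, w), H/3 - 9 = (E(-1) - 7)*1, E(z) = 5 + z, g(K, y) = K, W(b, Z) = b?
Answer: 103751/7 ≈ 14822.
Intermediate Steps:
H = 18 (H = 27 + 3*(((5 - 1) - 7)*1) = 27 + 3*((4 - 7)*1) = 27 + 3*(-3*1) = 27 + 3*(-3) = 27 - 9 = 18)
R(w, L) = -(71 + L)*(L + w)/7 (R(w, L) = ((w + L)*(L + 71))/(-7) = ((L + w)*(71 + L))*(-1/7) = ((71 + L)*(L + w))*(-1/7) = -(71 + L)*(L + w)/7)
R(H, g(8, -10)) + 15115 = (-71/7*8 - 71/7*18 - 1/7*8**2 - 1/7*8*18) + 15115 = (-568/7 - 1278/7 - 1/7*64 - 144/7) + 15115 = (-568/7 - 1278/7 - 64/7 - 144/7) + 15115 = -2054/7 + 15115 = 103751/7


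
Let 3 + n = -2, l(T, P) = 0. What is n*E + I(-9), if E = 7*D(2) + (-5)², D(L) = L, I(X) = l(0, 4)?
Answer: -195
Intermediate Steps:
I(X) = 0
n = -5 (n = -3 - 2 = -5)
E = 39 (E = 7*2 + (-5)² = 14 + 25 = 39)
n*E + I(-9) = -5*39 + 0 = -195 + 0 = -195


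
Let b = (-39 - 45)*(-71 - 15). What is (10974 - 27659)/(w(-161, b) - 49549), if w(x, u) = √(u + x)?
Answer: 826725065/2455096338 + 16685*√7063/2455096338 ≈ 0.33731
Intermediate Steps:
b = 7224 (b = -84*(-86) = 7224)
(10974 - 27659)/(w(-161, b) - 49549) = (10974 - 27659)/(√(7224 - 161) - 49549) = -16685/(√7063 - 49549) = -16685/(-49549 + √7063)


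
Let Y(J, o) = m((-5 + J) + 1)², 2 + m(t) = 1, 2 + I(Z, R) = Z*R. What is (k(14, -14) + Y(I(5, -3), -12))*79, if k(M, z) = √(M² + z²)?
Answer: 79 + 1106*√2 ≈ 1643.1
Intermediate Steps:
I(Z, R) = -2 + R*Z (I(Z, R) = -2 + Z*R = -2 + R*Z)
m(t) = -1 (m(t) = -2 + 1 = -1)
Y(J, o) = 1 (Y(J, o) = (-1)² = 1)
(k(14, -14) + Y(I(5, -3), -12))*79 = (√(14² + (-14)²) + 1)*79 = (√(196 + 196) + 1)*79 = (√392 + 1)*79 = (14*√2 + 1)*79 = (1 + 14*√2)*79 = 79 + 1106*√2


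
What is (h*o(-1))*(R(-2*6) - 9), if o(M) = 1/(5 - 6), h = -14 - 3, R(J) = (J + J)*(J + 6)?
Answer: 2295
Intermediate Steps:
R(J) = 2*J*(6 + J) (R(J) = (2*J)*(6 + J) = 2*J*(6 + J))
h = -17
o(M) = -1 (o(M) = 1/(-1) = -1)
(h*o(-1))*(R(-2*6) - 9) = (-17*(-1))*(2*(-2*6)*(6 - 2*6) - 9) = 17*(2*(-12)*(6 - 12) - 9) = 17*(2*(-12)*(-6) - 9) = 17*(144 - 9) = 17*135 = 2295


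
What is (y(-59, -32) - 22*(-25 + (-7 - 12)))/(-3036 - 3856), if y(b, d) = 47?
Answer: -1015/6892 ≈ -0.14727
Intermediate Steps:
(y(-59, -32) - 22*(-25 + (-7 - 12)))/(-3036 - 3856) = (47 - 22*(-25 + (-7 - 12)))/(-3036 - 3856) = (47 - 22*(-25 - 19))/(-6892) = (47 - 22*(-44))*(-1/6892) = (47 + 968)*(-1/6892) = 1015*(-1/6892) = -1015/6892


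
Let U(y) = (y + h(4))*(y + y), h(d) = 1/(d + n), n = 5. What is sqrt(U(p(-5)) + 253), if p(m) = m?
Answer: sqrt(2717)/3 ≈ 17.375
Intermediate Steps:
h(d) = 1/(5 + d) (h(d) = 1/(d + 5) = 1/(5 + d))
U(y) = 2*y*(1/9 + y) (U(y) = (y + 1/(5 + 4))*(y + y) = (y + 1/9)*(2*y) = (1/9 + y)*(2*y) = 2*y*(1/9 + y))
sqrt(U(p(-5)) + 253) = sqrt((2/9)*(-5)*(1 + 9*(-5)) + 253) = sqrt((2/9)*(-5)*(1 - 45) + 253) = sqrt((2/9)*(-5)*(-44) + 253) = sqrt(440/9 + 253) = sqrt(2717/9) = sqrt(2717)/3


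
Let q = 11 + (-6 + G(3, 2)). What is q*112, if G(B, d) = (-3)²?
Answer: 1568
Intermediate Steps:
G(B, d) = 9
q = 14 (q = 11 + (-6 + 9) = 11 + 3 = 14)
q*112 = 14*112 = 1568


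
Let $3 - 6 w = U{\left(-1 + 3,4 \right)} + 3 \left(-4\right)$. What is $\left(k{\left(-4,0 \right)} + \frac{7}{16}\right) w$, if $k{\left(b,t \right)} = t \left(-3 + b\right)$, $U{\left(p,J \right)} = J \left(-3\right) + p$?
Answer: $\frac{175}{96} \approx 1.8229$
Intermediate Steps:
$U{\left(p,J \right)} = p - 3 J$ ($U{\left(p,J \right)} = - 3 J + p = p - 3 J$)
$w = \frac{25}{6}$ ($w = \frac{1}{2} - \frac{\left(\left(-1 + 3\right) - 12\right) + 3 \left(-4\right)}{6} = \frac{1}{2} - \frac{\left(2 - 12\right) - 12}{6} = \frac{1}{2} - \frac{-10 - 12}{6} = \frac{1}{2} - - \frac{11}{3} = \frac{1}{2} + \frac{11}{3} = \frac{25}{6} \approx 4.1667$)
$\left(k{\left(-4,0 \right)} + \frac{7}{16}\right) w = \left(0 \left(-3 - 4\right) + \frac{7}{16}\right) \frac{25}{6} = \left(0 \left(-7\right) + 7 \cdot \frac{1}{16}\right) \frac{25}{6} = \left(0 + \frac{7}{16}\right) \frac{25}{6} = \frac{7}{16} \cdot \frac{25}{6} = \frac{175}{96}$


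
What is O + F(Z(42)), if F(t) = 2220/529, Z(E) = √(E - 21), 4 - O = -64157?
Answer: 33943389/529 ≈ 64165.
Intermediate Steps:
O = 64161 (O = 4 - 1*(-64157) = 4 + 64157 = 64161)
Z(E) = √(-21 + E)
F(t) = 2220/529 (F(t) = 2220*(1/529) = 2220/529)
O + F(Z(42)) = 64161 + 2220/529 = 33943389/529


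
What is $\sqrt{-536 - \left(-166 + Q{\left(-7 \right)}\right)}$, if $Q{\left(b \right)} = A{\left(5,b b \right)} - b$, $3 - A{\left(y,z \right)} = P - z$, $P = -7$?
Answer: $2 i \sqrt{109} \approx 20.881 i$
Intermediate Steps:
$A{\left(y,z \right)} = 10 + z$ ($A{\left(y,z \right)} = 3 - \left(-7 - z\right) = 3 + \left(7 + z\right) = 10 + z$)
$Q{\left(b \right)} = 10 + b^{2} - b$ ($Q{\left(b \right)} = \left(10 + b b\right) - b = \left(10 + b^{2}\right) - b = 10 + b^{2} - b$)
$\sqrt{-536 - \left(-166 + Q{\left(-7 \right)}\right)} = \sqrt{-536 + \left(166 - \left(10 + \left(-7\right)^{2} - -7\right)\right)} = \sqrt{-536 + \left(166 - \left(10 + 49 + 7\right)\right)} = \sqrt{-536 + \left(166 - 66\right)} = \sqrt{-536 + 100} = \sqrt{-436} = 2 i \sqrt{109}$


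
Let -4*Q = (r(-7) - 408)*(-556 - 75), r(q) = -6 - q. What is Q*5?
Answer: -1284085/4 ≈ -3.2102e+5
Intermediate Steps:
Q = -256817/4 (Q = -((-6 - 1*(-7)) - 408)*(-556 - 75)/4 = -((-6 + 7) - 408)*(-631)/4 = -(1 - 408)*(-631)/4 = -(-407)*(-631)/4 = -1/4*256817 = -256817/4 ≈ -64204.)
Q*5 = -256817/4*5 = -1284085/4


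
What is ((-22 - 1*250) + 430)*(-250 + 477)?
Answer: 35866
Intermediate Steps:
((-22 - 1*250) + 430)*(-250 + 477) = ((-22 - 250) + 430)*227 = (-272 + 430)*227 = 158*227 = 35866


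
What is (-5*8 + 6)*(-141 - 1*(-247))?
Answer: -3604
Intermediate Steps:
(-5*8 + 6)*(-141 - 1*(-247)) = (-40 + 6)*(-141 + 247) = -34*106 = -3604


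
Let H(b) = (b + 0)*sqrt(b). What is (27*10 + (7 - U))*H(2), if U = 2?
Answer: 550*sqrt(2) ≈ 777.82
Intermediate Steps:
H(b) = b**(3/2) (H(b) = b*sqrt(b) = b**(3/2))
(27*10 + (7 - U))*H(2) = (27*10 + (7 - 1*2))*2**(3/2) = (270 + (7 - 2))*(2*sqrt(2)) = (270 + 5)*(2*sqrt(2)) = 275*(2*sqrt(2)) = 550*sqrt(2)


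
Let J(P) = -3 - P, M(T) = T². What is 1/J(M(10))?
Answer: -1/103 ≈ -0.0097087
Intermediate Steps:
1/J(M(10)) = 1/(-3 - 1*10²) = 1/(-3 - 1*100) = 1/(-3 - 100) = 1/(-103) = -1/103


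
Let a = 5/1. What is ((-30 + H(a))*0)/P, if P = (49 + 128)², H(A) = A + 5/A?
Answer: 0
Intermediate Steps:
a = 5 (a = 5*1 = 5)
P = 31329 (P = 177² = 31329)
((-30 + H(a))*0)/P = ((-30 + (5 + 5/5))*0)/31329 = ((-30 + (5 + 5*(⅕)))*0)*(1/31329) = ((-30 + (5 + 1))*0)*(1/31329) = ((-30 + 6)*0)*(1/31329) = -24*0*(1/31329) = 0*(1/31329) = 0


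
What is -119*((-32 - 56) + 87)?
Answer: 119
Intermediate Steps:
-119*((-32 - 56) + 87) = -119*(-88 + 87) = -119*(-1) = 119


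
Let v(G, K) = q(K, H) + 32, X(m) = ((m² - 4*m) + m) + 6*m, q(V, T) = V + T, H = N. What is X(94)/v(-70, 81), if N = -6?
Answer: 9118/107 ≈ 85.215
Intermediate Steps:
H = -6
q(V, T) = T + V
X(m) = m² + 3*m (X(m) = (m² - 3*m) + 6*m = m² + 3*m)
v(G, K) = 26 + K (v(G, K) = (-6 + K) + 32 = 26 + K)
X(94)/v(-70, 81) = (94*(3 + 94))/(26 + 81) = (94*97)/107 = 9118*(1/107) = 9118/107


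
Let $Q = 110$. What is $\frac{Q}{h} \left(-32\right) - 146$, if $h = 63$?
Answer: $- \frac{12718}{63} \approx -201.87$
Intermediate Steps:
$\frac{Q}{h} \left(-32\right) - 146 = \frac{110}{63} \left(-32\right) - 146 = - \frac{3520}{63} - 146 = - \frac{12718}{63}$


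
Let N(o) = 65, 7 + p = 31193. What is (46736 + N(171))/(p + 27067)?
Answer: 46801/58253 ≈ 0.80341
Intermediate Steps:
p = 31186 (p = -7 + 31193 = 31186)
(46736 + N(171))/(p + 27067) = (46736 + 65)/(31186 + 27067) = 46801/58253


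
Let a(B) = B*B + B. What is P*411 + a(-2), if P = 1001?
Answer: 411413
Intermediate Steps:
a(B) = B + B**2 (a(B) = B**2 + B = B + B**2)
P*411 + a(-2) = 1001*411 - 2*(1 - 2) = 411411 - 2*(-1) = 411411 + 2 = 411413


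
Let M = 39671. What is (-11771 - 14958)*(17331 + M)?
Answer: -1523606458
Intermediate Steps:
(-11771 - 14958)*(17331 + M) = (-11771 - 14958)*(17331 + 39671) = -26729*57002 = -1523606458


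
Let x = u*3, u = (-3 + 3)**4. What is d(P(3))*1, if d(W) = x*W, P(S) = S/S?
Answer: 0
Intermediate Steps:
u = 0 (u = 0**4 = 0)
P(S) = 1
x = 0 (x = 0*3 = 0)
d(W) = 0 (d(W) = 0*W = 0)
d(P(3))*1 = 0*1 = 0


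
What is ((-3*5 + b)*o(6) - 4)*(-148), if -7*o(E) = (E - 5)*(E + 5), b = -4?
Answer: -26788/7 ≈ -3826.9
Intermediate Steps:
o(E) = -(-5 + E)*(5 + E)/7 (o(E) = -(E - 5)*(E + 5)/7 = -(-5 + E)*(5 + E)/7)
((-3*5 + b)*o(6) - 4)*(-148) = ((-3*5 - 4)*(25/7 - ⅐*6²) - 4)*(-148) = ((-15 - 4)*(25/7 - ⅐*36) - 4)*(-148) = (-19*(25/7 - 36/7) - 4)*(-148) = (-19*(-11/7) - 4)*(-148) = (209/7 - 4)*(-148) = (181/7)*(-148) = -26788/7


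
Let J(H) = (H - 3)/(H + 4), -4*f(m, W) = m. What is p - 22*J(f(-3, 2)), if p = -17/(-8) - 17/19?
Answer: 1771/152 ≈ 11.651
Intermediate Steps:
f(m, W) = -m/4
J(H) = (-3 + H)/(4 + H)
p = 187/152 (p = -17*(-⅛) - 17*1/19 = 17/8 - 17/19 = 187/152 ≈ 1.2303)
p - 22*J(f(-3, 2)) = 187/152 - 22*(-3 - ¼*(-3))/(4 - ¼*(-3)) = 187/152 - 22*(-3 + ¾)/(4 + ¾) = 187/152 - 22*(-9)/(19/4*4) = 187/152 - 88*(-9)/(19*4) = 187/152 - 22*(-9/19) = 187/152 + 198/19 = 1771/152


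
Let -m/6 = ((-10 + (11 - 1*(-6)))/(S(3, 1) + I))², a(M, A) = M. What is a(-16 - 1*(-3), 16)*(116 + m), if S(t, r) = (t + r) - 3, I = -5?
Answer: -10153/8 ≈ -1269.1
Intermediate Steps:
S(t, r) = -3 + r + t (S(t, r) = (r + t) - 3 = -3 + r + t)
m = -147/8 (m = -6*(-10 + (11 - 1*(-6)))²/((-3 + 1 + 3) - 5)² = -6*(-10 + (11 + 6))²/(1 - 5)² = -6*(-10 + 17)²/16 = -6*(7*(-¼))² = -6*(-7/4)² = -6*49/16 = -147/8 ≈ -18.375)
a(-16 - 1*(-3), 16)*(116 + m) = (-16 - 1*(-3))*(116 - 147/8) = (-16 + 3)*(781/8) = -13*781/8 = -10153/8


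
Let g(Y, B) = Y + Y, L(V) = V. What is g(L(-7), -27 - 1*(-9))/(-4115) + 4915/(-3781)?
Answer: -20172291/15558815 ≈ -1.2965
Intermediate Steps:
g(Y, B) = 2*Y
g(L(-7), -27 - 1*(-9))/(-4115) + 4915/(-3781) = (2*(-7))/(-4115) + 4915/(-3781) = -14*(-1/4115) + 4915*(-1/3781) = 14/4115 - 4915/3781 = -20172291/15558815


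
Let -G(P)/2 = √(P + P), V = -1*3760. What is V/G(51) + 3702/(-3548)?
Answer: -1851/1774 + 940*√102/51 ≈ 185.10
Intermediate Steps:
V = -3760
G(P) = -2*√2*√P (G(P) = -2*√(P + P) = -2*√2*√P)
V/G(51) + 3702/(-3548) = -3760*(-√102/204) + 3702/(-3548) = -3760*(-√102/204) + 3702*(-1/3548) = -(-940)*√102/51 - 1851/1774 = 940*√102/51 - 1851/1774 = -1851/1774 + 940*√102/51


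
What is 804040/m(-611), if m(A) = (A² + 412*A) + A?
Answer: 402020/60489 ≈ 6.6462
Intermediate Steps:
m(A) = A² + 413*A
804040/m(-611) = 804040/((-611*(413 - 611))) = 804040/((-611*(-198))) = 804040/120978 = 804040*(1/120978) = 402020/60489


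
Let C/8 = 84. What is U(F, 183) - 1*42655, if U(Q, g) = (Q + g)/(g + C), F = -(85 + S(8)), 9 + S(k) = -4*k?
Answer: -36469886/855 ≈ -42655.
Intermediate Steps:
S(k) = -9 - 4*k
C = 672 (C = 8*84 = 672)
F = -44 (F = -(85 + (-9 - 4*8)) = -(85 + (-9 - 32)) = -(85 - 41) = -1*44 = -44)
U(Q, g) = (Q + g)/(672 + g) (U(Q, g) = (Q + g)/(g + 672) = (Q + g)/(672 + g))
U(F, 183) - 1*42655 = (-44 + 183)/(672 + 183) - 1*42655 = 139/855 - 42655 = -36469886/855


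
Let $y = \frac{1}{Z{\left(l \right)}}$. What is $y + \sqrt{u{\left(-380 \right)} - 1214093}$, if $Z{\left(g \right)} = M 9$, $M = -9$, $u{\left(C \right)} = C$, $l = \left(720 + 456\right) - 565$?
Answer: $- \frac{1}{81} + i \sqrt{1214473} \approx -0.012346 + 1102.0 i$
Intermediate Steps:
$l = 611$ ($l = 1176 - 565 = 611$)
$Z{\left(g \right)} = -81$ ($Z{\left(g \right)} = \left(-9\right) 9 = -81$)
$y = - \frac{1}{81}$ ($y = \frac{1}{-81} = - \frac{1}{81} \approx -0.012346$)
$y + \sqrt{u{\left(-380 \right)} - 1214093} = - \frac{1}{81} + \sqrt{-380 - 1214093} = - \frac{1}{81} + \sqrt{-1214473} = - \frac{1}{81} + i \sqrt{1214473}$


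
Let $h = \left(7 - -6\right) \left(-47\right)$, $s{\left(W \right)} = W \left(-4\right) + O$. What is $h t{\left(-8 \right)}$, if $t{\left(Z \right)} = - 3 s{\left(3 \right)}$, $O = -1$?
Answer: $-23829$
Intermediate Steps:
$s{\left(W \right)} = -1 - 4 W$ ($s{\left(W \right)} = W \left(-4\right) - 1 = - 4 W - 1 = -1 - 4 W$)
$t{\left(Z \right)} = 39$ ($t{\left(Z \right)} = - 3 \left(-1 - 12\right) = \left(-3\right) \left(-13\right) = 39$)
$h = -611$ ($h = \left(7 + 6\right) \left(-47\right) = 13 \left(-47\right) = -611$)
$h t{\left(-8 \right)} = \left(-611\right) 39 = -23829$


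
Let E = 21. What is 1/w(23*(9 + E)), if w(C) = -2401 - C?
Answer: -1/3091 ≈ -0.00032352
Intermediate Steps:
1/w(23*(9 + E)) = 1/(-2401 - 23*(9 + 21)) = 1/(-2401 - 23*30) = 1/(-2401 - 1*690) = 1/(-2401 - 690) = 1/(-3091) = -1/3091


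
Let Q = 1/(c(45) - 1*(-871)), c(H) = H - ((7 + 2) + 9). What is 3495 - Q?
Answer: 3138509/898 ≈ 3495.0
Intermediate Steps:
c(H) = -18 + H (c(H) = H - (9 + 9) = H - 1*18 = H - 18 = -18 + H)
Q = 1/898 (Q = 1/((-18 + 45) - 1*(-871)) = 1/(27 + 871) = 1/898 ≈ 0.0011136)
3495 - Q = 3495 - 1*1/898 = 3495 - 1/898 = 3138509/898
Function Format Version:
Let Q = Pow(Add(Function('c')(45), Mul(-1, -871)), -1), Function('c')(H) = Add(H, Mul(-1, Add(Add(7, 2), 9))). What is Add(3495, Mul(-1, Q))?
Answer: Rational(3138509, 898) ≈ 3495.0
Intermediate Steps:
Function('c')(H) = Add(-18, H) (Function('c')(H) = Add(H, Mul(-1, Add(9, 9))) = Add(H, Mul(-1, 18)) = Add(H, -18) = Add(-18, H))
Q = Rational(1, 898) (Q = Pow(Add(Add(-18, 45), Mul(-1, -871)), -1) = Pow(Add(27, 871), -1) = Pow(898, -1) = Rational(1, 898) ≈ 0.0011136)
Add(3495, Mul(-1, Q)) = Add(3495, Mul(-1, Rational(1, 898))) = Add(3495, Rational(-1, 898)) = Rational(3138509, 898)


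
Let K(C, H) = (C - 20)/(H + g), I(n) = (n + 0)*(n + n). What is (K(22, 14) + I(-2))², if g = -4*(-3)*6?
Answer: 119025/1849 ≈ 64.373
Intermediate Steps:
I(n) = 2*n² (I(n) = n*(2*n) = 2*n²)
g = 72 (g = 12*6 = 72)
K(C, H) = (-20 + C)/(72 + H) (K(C, H) = (C - 20)/(H + 72) = (-20 + C)/(72 + H))
(K(22, 14) + I(-2))² = ((-20 + 22)/(72 + 14) + 2*(-2)²)² = (2/86 + 2*4)² = ((1/86)*2 + 8)² = (1/43 + 8)² = (345/43)² = 119025/1849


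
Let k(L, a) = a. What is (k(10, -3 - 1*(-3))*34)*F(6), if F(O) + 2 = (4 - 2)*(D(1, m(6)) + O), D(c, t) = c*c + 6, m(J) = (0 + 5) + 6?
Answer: 0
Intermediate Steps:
m(J) = 11 (m(J) = 5 + 6 = 11)
D(c, t) = 6 + c² (D(c, t) = c² + 6 = 6 + c²)
F(O) = 12 + 2*O (F(O) = -2 + (4 - 2)*((6 + 1²) + O) = -2 + 2*((6 + 1) + O) = -2 + 2*(7 + O) = -2 + (14 + 2*O) = 12 + 2*O)
(k(10, -3 - 1*(-3))*34)*F(6) = ((-3 - 1*(-3))*34)*(12 + 2*6) = ((-3 + 3)*34)*(12 + 12) = (0*34)*24 = 0*24 = 0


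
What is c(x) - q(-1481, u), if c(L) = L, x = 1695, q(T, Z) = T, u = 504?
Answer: 3176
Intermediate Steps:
c(x) - q(-1481, u) = 1695 - 1*(-1481) = 1695 + 1481 = 3176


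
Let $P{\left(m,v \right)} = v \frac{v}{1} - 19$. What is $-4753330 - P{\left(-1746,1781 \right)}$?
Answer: $-7925272$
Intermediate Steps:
$P{\left(m,v \right)} = -19 + v^{2}$ ($P{\left(m,v \right)} = v v 1 - 19 = v v - 19 = v^{2} - 19 = -19 + v^{2}$)
$-4753330 - P{\left(-1746,1781 \right)} = -4753330 - \left(-19 + 1781^{2}\right) = -4753330 - \left(-19 + 3171961\right) = -4753330 - 3171942 = -7925272$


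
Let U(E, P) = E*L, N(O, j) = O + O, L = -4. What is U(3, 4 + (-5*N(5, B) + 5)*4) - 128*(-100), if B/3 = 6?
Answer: 12788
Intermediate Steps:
B = 18 (B = 3*6 = 18)
N(O, j) = 2*O
U(E, P) = -4*E (U(E, P) = E*(-4) = -4*E)
U(3, 4 + (-5*N(5, B) + 5)*4) - 128*(-100) = -4*3 - 128*(-100) = -12 + 12800 = 12788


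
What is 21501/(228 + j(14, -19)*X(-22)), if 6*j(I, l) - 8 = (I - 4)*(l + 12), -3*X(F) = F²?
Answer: 193509/17056 ≈ 11.346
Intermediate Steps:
X(F) = -F²/3
j(I, l) = 4/3 + (-4 + I)*(12 + l)/6 (j(I, l) = 4/3 + ((I - 4)*(l + 12))/6 = 4/3 + ((-4 + I)*(12 + l))/6 = 4/3 + (-4 + I)*(12 + l)/6)
21501/(228 + j(14, -19)*X(-22)) = 21501/(228 + (-20/3 + 2*14 - ⅔*(-19) + (⅙)*14*(-19))*(-⅓*(-22)²)) = 21501/(228 + (-20/3 + 28 + 38/3 - 133/3)*(-⅓*484)) = 21501/(228 - 31/3*(-484/3)) = 21501/(228 + 15004/9) = 21501/(17056/9) = 21501*(9/17056) = 193509/17056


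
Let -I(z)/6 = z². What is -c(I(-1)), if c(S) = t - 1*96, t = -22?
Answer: 118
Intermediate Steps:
I(z) = -6*z²
c(S) = -118 (c(S) = -22 - 1*96 = -22 - 96 = -118)
-c(I(-1)) = -1*(-118) = 118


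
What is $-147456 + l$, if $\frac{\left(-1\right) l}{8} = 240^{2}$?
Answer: $-608256$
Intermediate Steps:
$l = -460800$ ($l = - 8 \cdot 240^{2} = \left(-8\right) 57600 = -460800$)
$-147456 + l = -147456 - 460800 = -608256$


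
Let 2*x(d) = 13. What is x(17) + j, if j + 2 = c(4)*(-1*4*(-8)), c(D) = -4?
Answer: -247/2 ≈ -123.50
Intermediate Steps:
x(d) = 13/2 (x(d) = (1/2)*13 = 13/2)
j = -130 (j = -2 - 4*(-1*4)*(-8) = -2 - (-16)*(-8) = -2 - 4*32 = -2 - 128 = -130)
x(17) + j = 13/2 - 130 = -247/2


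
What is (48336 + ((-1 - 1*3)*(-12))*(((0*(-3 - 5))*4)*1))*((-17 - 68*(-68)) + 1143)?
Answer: 277932000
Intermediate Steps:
(48336 + ((-1 - 1*3)*(-12))*(((0*(-3 - 5))*4)*1))*((-17 - 68*(-68)) + 1143) = (48336 + ((-1 - 3)*(-12))*(((0*(-8))*4)*1))*((-17 + 4624) + 1143) = (48336 + (-4*(-12))*((0*4)*1))*(4607 + 1143) = (48336 + 48*(0*1))*5750 = (48336 + 48*0)*5750 = (48336 + 0)*5750 = 48336*5750 = 277932000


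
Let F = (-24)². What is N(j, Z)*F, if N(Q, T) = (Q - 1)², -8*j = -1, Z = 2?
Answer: 441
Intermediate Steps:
j = ⅛ (j = -⅛*(-1) = ⅛ ≈ 0.12500)
F = 576
N(Q, T) = (-1 + Q)²
N(j, Z)*F = (-1 + ⅛)²*576 = (-7/8)²*576 = (49/64)*576 = 441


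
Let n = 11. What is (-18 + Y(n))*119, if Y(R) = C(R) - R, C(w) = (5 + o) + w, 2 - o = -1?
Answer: -1190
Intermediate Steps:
o = 3 (o = 2 - 1*(-1) = 2 + 1 = 3)
C(w) = 8 + w (C(w) = (5 + 3) + w = 8 + w)
Y(R) = 8 (Y(R) = (8 + R) - R = 8)
(-18 + Y(n))*119 = (-18 + 8)*119 = -10*119 = -1190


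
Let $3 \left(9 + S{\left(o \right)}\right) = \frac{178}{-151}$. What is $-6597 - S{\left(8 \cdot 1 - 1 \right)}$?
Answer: $- \frac{2984186}{453} \approx -6587.6$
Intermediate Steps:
$S{\left(o \right)} = - \frac{4255}{453}$ ($S{\left(o \right)} = -9 + \frac{178 \frac{1}{-151}}{3} = -9 + \frac{178 \left(- \frac{1}{151}\right)}{3} = -9 + \frac{1}{3} \left(- \frac{178}{151}\right) = -9 - \frac{178}{453} = - \frac{4255}{453}$)
$-6597 - S{\left(8 \cdot 1 - 1 \right)} = -6597 - - \frac{4255}{453} = -6597 + \frac{4255}{453} = - \frac{2984186}{453}$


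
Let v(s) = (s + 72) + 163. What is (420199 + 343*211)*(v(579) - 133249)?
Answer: -65233772820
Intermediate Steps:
v(s) = 235 + s (v(s) = (72 + s) + 163 = 235 + s)
(420199 + 343*211)*(v(579) - 133249) = (420199 + 343*211)*((235 + 579) - 133249) = (420199 + 72373)*(814 - 133249) = 492572*(-132435) = -65233772820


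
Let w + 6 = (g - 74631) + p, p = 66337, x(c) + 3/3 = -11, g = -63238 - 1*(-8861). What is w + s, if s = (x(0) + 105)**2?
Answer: -54028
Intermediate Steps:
g = -54377 (g = -63238 + 8861 = -54377)
x(c) = -12 (x(c) = -1 - 11 = -12)
s = 8649 (s = (-12 + 105)**2 = 93**2 = 8649)
w = -62677 (w = -6 + ((-54377 - 74631) + 66337) = -6 + (-129008 + 66337) = -6 - 62671 = -62677)
w + s = -62677 + 8649 = -54028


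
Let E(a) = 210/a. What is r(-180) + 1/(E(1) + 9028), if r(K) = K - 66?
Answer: -2272547/9238 ≈ -246.00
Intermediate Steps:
r(K) = -66 + K
r(-180) + 1/(E(1) + 9028) = (-66 - 180) + 1/(210/1 + 9028) = -246 + 1/(210*1 + 9028) = -246 + 1/(210 + 9028) = -246 + 1/9238 = -2272547/9238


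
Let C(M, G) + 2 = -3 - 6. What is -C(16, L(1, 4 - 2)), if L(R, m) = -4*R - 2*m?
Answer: 11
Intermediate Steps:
C(M, G) = -11 (C(M, G) = -2 + (-3 - 6) = -2 - 9 = -11)
-C(16, L(1, 4 - 2)) = -1*(-11) = 11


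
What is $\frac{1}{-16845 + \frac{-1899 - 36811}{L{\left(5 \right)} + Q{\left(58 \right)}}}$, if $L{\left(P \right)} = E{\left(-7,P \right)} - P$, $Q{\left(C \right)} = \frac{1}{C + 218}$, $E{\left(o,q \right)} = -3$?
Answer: $- \frac{2207}{26492955} \approx -8.3305 \cdot 10^{-5}$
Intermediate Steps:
$Q{\left(C \right)} = \frac{1}{218 + C}$
$L{\left(P \right)} = -3 - P$
$\frac{1}{-16845 + \frac{-1899 - 36811}{L{\left(5 \right)} + Q{\left(58 \right)}}} = \frac{1}{-16845 + \frac{-1899 - 36811}{\left(-3 - 5\right) + \frac{1}{218 + 58}}} = \frac{1}{-16845 - \frac{38710}{\left(-3 - 5\right) + \frac{1}{276}}} = \frac{1}{-16845 - \frac{38710}{-8 + \frac{1}{276}}} = \frac{1}{-16845 - \frac{38710}{- \frac{2207}{276}}} = \frac{1}{-16845 - - \frac{10683960}{2207}} = \frac{1}{-16845 + \frac{10683960}{2207}} = \frac{1}{- \frac{26492955}{2207}} = - \frac{2207}{26492955}$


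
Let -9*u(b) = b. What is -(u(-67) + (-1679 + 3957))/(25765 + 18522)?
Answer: -307/5949 ≈ -0.051605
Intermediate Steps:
u(b) = -b/9
-(u(-67) + (-1679 + 3957))/(25765 + 18522) = -(-1/9*(-67) + (-1679 + 3957))/(25765 + 18522) = -(67/9 + 2278)/44287 = -20569/(9*44287) = -1*307/5949 = -307/5949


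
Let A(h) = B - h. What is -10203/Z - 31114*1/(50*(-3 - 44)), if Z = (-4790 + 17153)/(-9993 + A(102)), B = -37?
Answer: 862837351/103025 ≈ 8375.0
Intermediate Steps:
A(h) = -37 - h
Z = -12363/10132 (Z = (-4790 + 17153)/(-9993 + (-37 - 1*102)) = 12363/(-9993 + (-37 - 102)) = 12363/(-9993 - 139) = 12363/(-10132) = 12363*(-1/10132) = -12363/10132 ≈ -1.2202)
-10203/Z - 31114*1/(50*(-3 - 44)) = -10203/(-12363/10132) - 31114*1/(50*(-3 - 44)) = -10203*(-10132/12363) - 31114/((-47*50)) = 34458932/4121 - 31114/(-2350) = 34458932/4121 - 31114*(-1/2350) = 34458932/4121 + 331/25 = 862837351/103025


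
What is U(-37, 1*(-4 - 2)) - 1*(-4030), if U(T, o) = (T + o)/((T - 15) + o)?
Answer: 233783/58 ≈ 4030.7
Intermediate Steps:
U(T, o) = (T + o)/(-15 + T + o) (U(T, o) = (T + o)/((-15 + T) + o) = (T + o)/(-15 + T + o))
U(-37, 1*(-4 - 2)) - 1*(-4030) = (-37 + 1*(-4 - 2))/(-15 - 37 + 1*(-4 - 2)) - 1*(-4030) = (-37 + 1*(-6))/(-15 - 37 + 1*(-6)) + 4030 = (-37 - 6)/(-15 - 37 - 6) + 4030 = -43/(-58) + 4030 = -1/58*(-43) + 4030 = 43/58 + 4030 = 233783/58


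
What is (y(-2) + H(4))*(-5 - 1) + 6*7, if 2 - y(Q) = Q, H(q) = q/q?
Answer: 12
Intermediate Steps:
H(q) = 1
y(Q) = 2 - Q
(y(-2) + H(4))*(-5 - 1) + 6*7 = ((2 - 1*(-2)) + 1)*(-5 - 1) + 6*7 = ((2 + 2) + 1)*(-6) + 42 = (4 + 1)*(-6) + 42 = 5*(-6) + 42 = -30 + 42 = 12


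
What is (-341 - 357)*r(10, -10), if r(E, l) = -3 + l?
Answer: 9074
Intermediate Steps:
(-341 - 357)*r(10, -10) = (-341 - 357)*(-3 - 10) = -698*(-13) = 9074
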